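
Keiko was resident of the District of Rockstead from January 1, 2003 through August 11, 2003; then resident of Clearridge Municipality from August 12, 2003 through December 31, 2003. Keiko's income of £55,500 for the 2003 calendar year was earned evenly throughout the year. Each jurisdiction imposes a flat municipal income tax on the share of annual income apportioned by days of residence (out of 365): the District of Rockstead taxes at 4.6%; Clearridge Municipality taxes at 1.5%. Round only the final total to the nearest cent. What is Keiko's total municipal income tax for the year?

The District of Rockstead, January 1 – August 11, 2003: 223 days → £55,500 × 4.6% × 223/365 = £1,559.7781
Clearridge Municipality, August 12 – December 31, 2003: 142 days → £55,500 × 1.5% × 142/365 = £323.8767
Total = £1,883.6548

£1,883.65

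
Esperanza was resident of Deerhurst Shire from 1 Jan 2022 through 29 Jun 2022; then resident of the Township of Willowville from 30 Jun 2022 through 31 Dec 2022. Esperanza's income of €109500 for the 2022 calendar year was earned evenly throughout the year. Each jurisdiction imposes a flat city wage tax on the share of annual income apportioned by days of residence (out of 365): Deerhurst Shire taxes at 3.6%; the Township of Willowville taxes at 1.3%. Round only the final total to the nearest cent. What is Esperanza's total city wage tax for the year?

€2665.50

Deerhurst Shire, 1 Jan – 29 Jun 2022: 180 days → €109500 × 3.6% × 180/365 = €1944.0000
The Township of Willowville, 30 Jun – 31 Dec 2022: 185 days → €109500 × 1.3% × 185/365 = €721.5000
Total = €2665.5000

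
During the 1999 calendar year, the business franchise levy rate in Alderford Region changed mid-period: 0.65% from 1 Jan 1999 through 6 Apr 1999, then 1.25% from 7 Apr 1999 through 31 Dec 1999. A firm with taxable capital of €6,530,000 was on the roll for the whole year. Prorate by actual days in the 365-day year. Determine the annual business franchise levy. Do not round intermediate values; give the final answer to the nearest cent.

1 Jan – 6 Apr 1999: 96 days at 0.65% → €6,530,000 × 0.65% × 96/365 = €11,163.6164
7 Apr – 31 Dec 1999: 269 days at 1.25% → €6,530,000 × 1.25% × 269/365 = €60,156.5068
Total = €71,320.1233

€71,320.12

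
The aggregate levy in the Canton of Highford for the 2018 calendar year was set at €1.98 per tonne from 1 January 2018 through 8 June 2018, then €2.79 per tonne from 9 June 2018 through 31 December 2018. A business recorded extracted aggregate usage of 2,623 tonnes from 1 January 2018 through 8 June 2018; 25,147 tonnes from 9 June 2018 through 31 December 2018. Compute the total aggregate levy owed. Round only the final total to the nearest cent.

€75353.67

1 January – 8 June 2018: 2,623 tonnes at €1.98/tonne → €5193.54
9 June – 31 December 2018: 25,147 tonnes at €2.79/tonne → €70160.13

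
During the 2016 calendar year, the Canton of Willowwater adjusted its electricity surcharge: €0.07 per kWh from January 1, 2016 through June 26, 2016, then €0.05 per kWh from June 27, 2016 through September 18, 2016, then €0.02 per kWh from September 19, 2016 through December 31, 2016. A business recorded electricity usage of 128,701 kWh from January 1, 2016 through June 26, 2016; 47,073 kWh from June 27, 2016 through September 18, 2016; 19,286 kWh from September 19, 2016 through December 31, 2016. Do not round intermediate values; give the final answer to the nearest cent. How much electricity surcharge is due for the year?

€11748.44

January 1 – June 26, 2016: 128,701 kWh at €0.07/kWh → €9009.07
June 27 – September 18, 2016: 47,073 kWh at €0.05/kWh → €2353.65
September 19 – December 31, 2016: 19,286 kWh at €0.02/kWh → €385.72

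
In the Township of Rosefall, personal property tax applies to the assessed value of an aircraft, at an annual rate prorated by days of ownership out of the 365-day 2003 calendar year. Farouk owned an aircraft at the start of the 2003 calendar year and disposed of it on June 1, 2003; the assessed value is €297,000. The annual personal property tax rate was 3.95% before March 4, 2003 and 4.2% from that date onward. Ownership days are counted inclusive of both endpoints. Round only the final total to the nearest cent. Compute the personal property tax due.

€5,068.53

January 1 – March 3, 2003: 62 days at 3.95% → €297,000 × 3.95% × 62/365 = €1,992.7479
March 4 – June 1, 2003: 90 days at 4.2% → €297,000 × 4.2% × 90/365 = €3,075.7808
Total = €5,068.5288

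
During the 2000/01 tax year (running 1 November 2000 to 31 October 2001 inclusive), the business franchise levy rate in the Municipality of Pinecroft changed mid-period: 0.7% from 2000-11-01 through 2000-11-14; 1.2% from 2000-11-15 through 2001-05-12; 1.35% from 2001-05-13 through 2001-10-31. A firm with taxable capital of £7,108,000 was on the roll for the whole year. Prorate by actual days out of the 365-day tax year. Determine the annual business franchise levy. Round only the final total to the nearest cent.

2000-11-01 to 2000-11-14: 14 days at 0.7% → £7,108,000 × 0.7% × 14/365 = £1,908.4493
2000-11-15 to 2001-05-12: 179 days at 1.2% → £7,108,000 × 1.2% × 179/365 = £41,830.0932
2001-05-13 to 2001-10-31: 172 days at 1.35% → £7,108,000 × 1.35% × 172/365 = £45,218.5644
Total = £88,957.1068

£88,957.11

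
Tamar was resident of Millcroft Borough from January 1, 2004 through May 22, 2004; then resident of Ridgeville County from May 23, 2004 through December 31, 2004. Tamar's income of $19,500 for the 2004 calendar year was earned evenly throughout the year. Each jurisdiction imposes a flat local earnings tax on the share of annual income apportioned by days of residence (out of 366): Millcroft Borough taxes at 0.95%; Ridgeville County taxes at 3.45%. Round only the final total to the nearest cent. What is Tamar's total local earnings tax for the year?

Millcroft Borough, January 1 – May 22, 2004: 143 days → $19,500 × 0.95% × 143/366 = $72.3791
Ridgeville County, May 23 – December 31, 2004: 223 days → $19,500 × 3.45% × 223/366 = $409.8996
Total = $482.2787

$482.28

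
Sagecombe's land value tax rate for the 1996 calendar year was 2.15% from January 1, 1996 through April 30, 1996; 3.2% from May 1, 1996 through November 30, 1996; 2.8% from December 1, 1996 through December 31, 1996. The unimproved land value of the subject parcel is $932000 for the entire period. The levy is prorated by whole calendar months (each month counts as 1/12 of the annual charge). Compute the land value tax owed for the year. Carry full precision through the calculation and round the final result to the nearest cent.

$26251.33

January 1 – April 30, 1996: 4 months at 2.15% → $932000 × 2.15% × 4/12 = $6679.3333
May 1 – November 30, 1996: 7 months at 3.2% → $932000 × 3.2% × 7/12 = $17397.3333
December 1 – December 31, 1996: 1 month at 2.8% → $932000 × 2.8% × 1/12 = $2174.6667
Total = $26251.3333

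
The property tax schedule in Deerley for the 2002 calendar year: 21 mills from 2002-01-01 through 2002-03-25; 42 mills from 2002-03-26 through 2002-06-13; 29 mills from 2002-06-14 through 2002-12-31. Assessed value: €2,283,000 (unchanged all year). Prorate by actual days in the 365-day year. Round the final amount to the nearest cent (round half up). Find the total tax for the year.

€68,508.76

2002-01-01 to 2002-03-25: 84 days at 21 mills → €2,283,000 × 2.1% × 84/365 = €11,033.4575
2002-03-26 to 2002-06-13: 80 days at 42 mills → €2,283,000 × 4.2% × 80/365 = €21,016.1096
2002-06-14 to 2002-12-31: 201 days at 29 mills → €2,283,000 × 2.9% × 201/365 = €36,459.1973
Total = €68,508.7644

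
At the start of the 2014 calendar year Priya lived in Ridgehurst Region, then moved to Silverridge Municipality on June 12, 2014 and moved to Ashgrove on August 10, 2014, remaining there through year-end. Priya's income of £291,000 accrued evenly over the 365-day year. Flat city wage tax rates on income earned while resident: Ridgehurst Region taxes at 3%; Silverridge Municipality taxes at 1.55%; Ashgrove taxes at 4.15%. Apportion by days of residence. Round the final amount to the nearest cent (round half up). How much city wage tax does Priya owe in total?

Ridgehurst Region, January 1 – June 11, 2014: 162 days → £291,000 × 3% × 162/365 = £3,874.6849
Silverridge Municipality, June 12 – August 9, 2014: 59 days → £291,000 × 1.55% × 59/365 = £729.0945
Ashgrove, August 10 – December 31, 2014: 144 days → £291,000 × 4.15% × 144/365 = £4,764.4274
Total = £9,368.2068

£9,368.21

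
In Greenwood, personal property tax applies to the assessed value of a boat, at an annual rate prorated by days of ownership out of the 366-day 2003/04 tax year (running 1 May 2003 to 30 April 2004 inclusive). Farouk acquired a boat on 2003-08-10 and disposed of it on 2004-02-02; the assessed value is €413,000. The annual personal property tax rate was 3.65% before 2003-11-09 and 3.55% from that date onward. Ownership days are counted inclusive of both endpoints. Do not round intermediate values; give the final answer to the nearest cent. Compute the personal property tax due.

€7,193.08

2003-08-10 to 2003-11-08: 91 days at 3.65% → €413,000 × 3.65% × 91/366 = €3,748.0314
2003-11-09 to 2004-02-02: 86 days at 3.55% → €413,000 × 3.55% × 86/366 = €3,445.0519
Total = €7,193.0833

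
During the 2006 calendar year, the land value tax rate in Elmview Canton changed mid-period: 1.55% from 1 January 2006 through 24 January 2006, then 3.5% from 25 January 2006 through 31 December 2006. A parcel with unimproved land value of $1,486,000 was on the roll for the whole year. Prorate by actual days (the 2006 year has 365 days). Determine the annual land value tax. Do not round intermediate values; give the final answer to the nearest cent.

$50,104.66

1 January – 24 January 2006: 24 days at 1.55% → $1,486,000 × 1.55% × 24/365 = $1,514.4986
25 January – 31 December 2006: 341 days at 3.5% → $1,486,000 × 3.5% × 341/365 = $48,590.1644
Total = $50,104.6630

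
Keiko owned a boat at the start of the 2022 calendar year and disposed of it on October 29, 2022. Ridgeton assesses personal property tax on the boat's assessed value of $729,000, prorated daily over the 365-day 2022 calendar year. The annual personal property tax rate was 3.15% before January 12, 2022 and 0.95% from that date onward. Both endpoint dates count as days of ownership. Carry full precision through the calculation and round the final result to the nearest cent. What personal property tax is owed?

January 1 – January 11, 2022: 11 days at 3.15% → $729,000 × 3.15% × 11/365 = $692.0507
January 12 – October 29, 2022: 291 days at 0.95% → $729,000 × 0.95% × 291/365 = $5,521.4260
Total = $6,213.4767

$6,213.48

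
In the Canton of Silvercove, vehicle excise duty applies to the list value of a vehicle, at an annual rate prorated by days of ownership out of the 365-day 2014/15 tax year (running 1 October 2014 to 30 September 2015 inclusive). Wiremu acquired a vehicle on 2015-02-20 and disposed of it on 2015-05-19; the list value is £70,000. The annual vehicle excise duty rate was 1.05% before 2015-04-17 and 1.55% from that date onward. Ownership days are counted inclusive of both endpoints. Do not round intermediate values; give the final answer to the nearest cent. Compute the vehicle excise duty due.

2015-02-20 to 2015-04-16: 56 days at 1.05% → £70,000 × 1.05% × 56/365 = £112.7671
2015-04-17 to 2015-05-19: 33 days at 1.55% → £70,000 × 1.55% × 33/365 = £98.0959
Total = £210.8630

£210.86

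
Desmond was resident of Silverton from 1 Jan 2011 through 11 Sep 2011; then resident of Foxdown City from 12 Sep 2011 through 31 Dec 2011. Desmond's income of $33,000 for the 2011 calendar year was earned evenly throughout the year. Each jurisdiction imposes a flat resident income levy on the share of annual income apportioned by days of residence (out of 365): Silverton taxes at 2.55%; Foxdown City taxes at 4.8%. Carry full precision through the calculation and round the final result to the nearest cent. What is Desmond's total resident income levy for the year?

Silverton, 1 Jan – 11 Sep 2011: 254 days → $33,000 × 2.55% × 254/365 = $585.5918
Foxdown City, 12 Sep – 31 Dec 2011: 111 days → $33,000 × 4.8% × 111/365 = $481.7096
Total = $1,067.3014

$1,067.30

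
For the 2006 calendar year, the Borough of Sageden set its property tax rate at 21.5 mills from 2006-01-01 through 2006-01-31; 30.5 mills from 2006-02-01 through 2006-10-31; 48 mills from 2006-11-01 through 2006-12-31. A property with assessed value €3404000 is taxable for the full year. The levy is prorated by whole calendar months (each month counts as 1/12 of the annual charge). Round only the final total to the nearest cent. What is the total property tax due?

€111197.33

2006-01-01 to 2006-01-31: 1 month at 21.5 mills → €3404000 × 2.15% × 1/12 = €6098.8333
2006-02-01 to 2006-10-31: 9 months at 30.5 mills → €3404000 × 3.05% × 9/12 = €77866.5000
2006-11-01 to 2006-12-31: 2 months at 48 mills → €3404000 × 4.8% × 2/12 = €27232.0000
Total = €111197.3333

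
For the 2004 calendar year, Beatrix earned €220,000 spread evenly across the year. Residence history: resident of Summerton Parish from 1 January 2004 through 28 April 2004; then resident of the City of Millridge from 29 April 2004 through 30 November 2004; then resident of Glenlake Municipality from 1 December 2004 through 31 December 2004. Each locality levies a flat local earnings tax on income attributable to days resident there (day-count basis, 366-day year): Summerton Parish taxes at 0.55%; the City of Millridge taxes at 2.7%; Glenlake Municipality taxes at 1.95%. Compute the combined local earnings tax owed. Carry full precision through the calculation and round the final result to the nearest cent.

€4,262.35

Summerton Parish, 1 January – 28 April 2004: 119 days → €220,000 × 0.55% × 119/366 = €393.4153
The City of Millridge, 29 April – 30 November 2004: 216 days → €220,000 × 2.7% × 216/366 = €3,505.5738
Glenlake Municipality, 1 December – 31 December 2004: 31 days → €220,000 × 1.95% × 31/366 = €363.3607
Total = €4,262.3497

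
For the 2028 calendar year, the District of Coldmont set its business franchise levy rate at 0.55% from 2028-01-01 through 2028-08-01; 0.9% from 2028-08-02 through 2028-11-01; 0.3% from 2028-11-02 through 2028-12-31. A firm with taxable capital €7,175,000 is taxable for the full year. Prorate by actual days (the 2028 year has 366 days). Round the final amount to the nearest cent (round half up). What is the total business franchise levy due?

€42,834.36

2028-01-01 to 2028-08-01: 214 days at 0.55% → €7,175,000 × 0.55% × 214/366 = €23,073.7022
2028-08-02 to 2028-11-01: 92 days at 0.9% → €7,175,000 × 0.9% × 92/366 = €16,231.9672
2028-11-02 to 2028-12-31: 60 days at 0.3% → €7,175,000 × 0.3% × 60/366 = €3,528.6885
Total = €42,834.3579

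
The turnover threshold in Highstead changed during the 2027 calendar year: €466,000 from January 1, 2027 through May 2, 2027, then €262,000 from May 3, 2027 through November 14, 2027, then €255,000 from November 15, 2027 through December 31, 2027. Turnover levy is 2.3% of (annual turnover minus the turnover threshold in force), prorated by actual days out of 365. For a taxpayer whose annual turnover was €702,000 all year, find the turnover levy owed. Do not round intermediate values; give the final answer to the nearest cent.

€8,572.45

January 1 – May 2, 2027: 122 days, exemption €466,000 → (€702,000 − €466,000) × 2.3% × 122/365 = €1,814.2904
May 3 – November 14, 2027: 196 days, exemption €262,000 → (€702,000 − €262,000) × 2.3% × 196/365 = €5,434.3014
November 15 – December 31, 2027: 47 days, exemption €255,000 → (€702,000 − €255,000) × 2.3% × 47/365 = €1,323.8548
Total = €8,572.4466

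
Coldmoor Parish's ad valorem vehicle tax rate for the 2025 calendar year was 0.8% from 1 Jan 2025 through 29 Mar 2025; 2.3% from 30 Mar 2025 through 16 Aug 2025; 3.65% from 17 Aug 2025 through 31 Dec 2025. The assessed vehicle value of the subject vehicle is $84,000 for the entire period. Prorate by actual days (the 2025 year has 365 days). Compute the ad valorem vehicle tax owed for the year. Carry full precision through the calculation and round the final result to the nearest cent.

1 Jan – 29 Mar 2025: 88 days at 0.8% → $84,000 × 0.8% × 88/365 = $162.0164
30 Mar – 16 Aug 2025: 140 days at 2.3% → $84,000 × 2.3% × 140/365 = $741.0411
17 Aug – 31 Dec 2025: 137 days at 3.65% → $84,000 × 3.65% × 137/365 = $1,150.8000
Total = $2,053.8575

$2,053.86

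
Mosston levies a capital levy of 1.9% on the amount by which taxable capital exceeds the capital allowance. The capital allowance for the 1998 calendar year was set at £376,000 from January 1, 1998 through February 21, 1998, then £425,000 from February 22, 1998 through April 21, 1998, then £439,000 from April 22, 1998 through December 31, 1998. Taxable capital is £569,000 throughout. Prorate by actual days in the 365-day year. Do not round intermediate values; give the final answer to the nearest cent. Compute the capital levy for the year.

January 1 – February 21, 1998: 52 days, exemption £376,000 → (£569,000 − £376,000) × 1.9% × 52/365 = £522.4219
February 22 – April 21, 1998: 59 days, exemption £425,000 → (£569,000 − £425,000) × 1.9% × 59/365 = £442.2575
April 22 – December 31, 1998: 254 days, exemption £439,000 → (£569,000 − £439,000) × 1.9% × 254/365 = £1,718.8493
Total = £2,683.5288

£2,683.53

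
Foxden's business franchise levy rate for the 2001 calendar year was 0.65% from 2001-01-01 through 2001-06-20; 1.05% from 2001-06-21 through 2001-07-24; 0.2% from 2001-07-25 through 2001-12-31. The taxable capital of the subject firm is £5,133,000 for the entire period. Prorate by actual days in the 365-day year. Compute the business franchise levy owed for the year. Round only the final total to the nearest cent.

2001-01-01 to 2001-06-20: 171 days at 0.65% → £5,133,000 × 0.65% × 171/365 = £15,631.0397
2001-06-21 to 2001-07-24: 34 days at 1.05% → £5,133,000 × 1.05% × 34/365 = £5,020.4959
2001-07-25 to 2001-12-31: 160 days at 0.2% → £5,133,000 × 0.2% × 160/365 = £4,500.1644
Total = £25,151.7000

£25,151.70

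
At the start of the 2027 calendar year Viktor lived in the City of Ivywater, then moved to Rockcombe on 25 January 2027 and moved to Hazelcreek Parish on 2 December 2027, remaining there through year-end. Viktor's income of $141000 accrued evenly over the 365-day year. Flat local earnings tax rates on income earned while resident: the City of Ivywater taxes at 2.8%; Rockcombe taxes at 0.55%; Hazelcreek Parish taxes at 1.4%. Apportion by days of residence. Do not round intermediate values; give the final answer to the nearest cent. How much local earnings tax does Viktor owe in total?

$1082.61

The City of Ivywater, 1 January – 24 January 2027: 24 days → $141000 × 2.8% × 24/365 = $259.5945
Rockcombe, 25 January – 1 December 2027: 311 days → $141000 × 0.55% × 311/365 = $660.7685
Hazelcreek Parish, 2 December – 31 December 2027: 30 days → $141000 × 1.4% × 30/365 = $162.2466
Total = $1082.6096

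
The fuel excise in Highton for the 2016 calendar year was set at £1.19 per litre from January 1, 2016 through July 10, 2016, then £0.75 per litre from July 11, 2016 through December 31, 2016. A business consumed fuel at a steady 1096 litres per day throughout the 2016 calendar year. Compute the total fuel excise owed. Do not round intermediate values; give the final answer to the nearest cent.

January 1 – July 10, 2016: 192 days × 1096 litres/day = 210,432 litres at £1.19/litre → £250414.08
July 11 – December 31, 2016: 174 days × 1096 litres/day = 190,704 litres at £0.75/litre → £143028.00

£393442.08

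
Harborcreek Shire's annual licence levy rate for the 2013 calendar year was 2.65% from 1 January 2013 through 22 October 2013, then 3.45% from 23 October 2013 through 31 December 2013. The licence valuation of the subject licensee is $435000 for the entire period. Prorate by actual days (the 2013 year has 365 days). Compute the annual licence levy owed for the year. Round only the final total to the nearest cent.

1 January – 22 October 2013: 295 days at 2.65% → $435000 × 2.65% × 295/365 = $9316.7466
23 October – 31 December 2013: 70 days at 3.45% → $435000 × 3.45% × 70/365 = $2878.1507
Total = $12194.8973

$12194.90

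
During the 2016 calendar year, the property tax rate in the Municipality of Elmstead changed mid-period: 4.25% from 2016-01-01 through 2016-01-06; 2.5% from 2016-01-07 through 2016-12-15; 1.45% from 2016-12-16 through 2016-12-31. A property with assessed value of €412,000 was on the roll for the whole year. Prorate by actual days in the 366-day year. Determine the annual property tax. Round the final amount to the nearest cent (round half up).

€10,229.08

2016-01-01 to 2016-01-06: 6 days at 4.25% → €412,000 × 4.25% × 6/366 = €287.0492
2016-01-07 to 2016-12-15: 344 days at 2.5% → €412,000 × 2.5% × 344/366 = €9,680.8743
2016-12-16 to 2016-12-31: 16 days at 1.45% → €412,000 × 1.45% × 16/366 = €261.1585
Total = €10,229.0820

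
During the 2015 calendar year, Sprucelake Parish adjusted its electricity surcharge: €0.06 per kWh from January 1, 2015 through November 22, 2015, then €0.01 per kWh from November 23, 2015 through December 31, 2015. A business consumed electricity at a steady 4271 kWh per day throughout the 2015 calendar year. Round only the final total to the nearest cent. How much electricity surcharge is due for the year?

January 1 – November 22, 2015: 326 days × 4271 kWh/day = 1,392,346 kWh at €0.06/kWh → €83,540.76
November 23 – December 31, 2015: 39 days × 4271 kWh/day = 166,569 kWh at €0.01/kWh → €1,665.69

€85,206.45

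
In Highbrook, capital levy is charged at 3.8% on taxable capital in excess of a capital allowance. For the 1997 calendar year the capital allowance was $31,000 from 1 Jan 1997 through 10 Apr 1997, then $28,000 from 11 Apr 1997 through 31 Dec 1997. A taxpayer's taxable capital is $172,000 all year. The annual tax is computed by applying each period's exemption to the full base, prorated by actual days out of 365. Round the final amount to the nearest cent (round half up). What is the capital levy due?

$5,440.77

1 Jan – 10 Apr 1997: 100 days, exemption $31,000 → ($172,000 − $31,000) × 3.8% × 100/365 = $1,467.9452
11 Apr – 31 Dec 1997: 265 days, exemption $28,000 → ($172,000 − $28,000) × 3.8% × 265/365 = $3,972.8219
Total = $5,440.7671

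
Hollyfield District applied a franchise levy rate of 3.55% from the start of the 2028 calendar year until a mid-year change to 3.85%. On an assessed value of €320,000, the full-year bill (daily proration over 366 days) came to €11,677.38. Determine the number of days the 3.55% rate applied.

Let d = days at the first rate; then 366 − d days at the second rate.
€320,000 × [3.55%·d + 3.85%·(366−d)] / 366 = €11,677.38
Solving gives d = 245, so the new rate took effect on 2 Sep 2028.

245 days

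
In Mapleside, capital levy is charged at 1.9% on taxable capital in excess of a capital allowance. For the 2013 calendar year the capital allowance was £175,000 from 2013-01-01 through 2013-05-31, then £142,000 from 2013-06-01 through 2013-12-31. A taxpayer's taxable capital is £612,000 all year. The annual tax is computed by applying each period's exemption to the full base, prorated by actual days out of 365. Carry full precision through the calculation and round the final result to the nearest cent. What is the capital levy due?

£8,670.61

2013-01-01 to 2013-05-31: 151 days, exemption £175,000 → (£612,000 − £175,000) × 1.9% × 151/365 = £3,434.9397
2013-06-01 to 2013-12-31: 214 days, exemption £142,000 → (£612,000 − £142,000) × 1.9% × 214/365 = £5,235.6712
Total = £8,670.6110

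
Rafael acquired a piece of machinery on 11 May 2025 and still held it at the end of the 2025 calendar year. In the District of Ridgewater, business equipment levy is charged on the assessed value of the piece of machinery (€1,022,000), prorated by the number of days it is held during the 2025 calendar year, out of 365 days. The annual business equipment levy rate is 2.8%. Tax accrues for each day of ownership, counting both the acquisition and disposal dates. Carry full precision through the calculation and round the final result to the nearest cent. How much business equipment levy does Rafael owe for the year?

€18,424.00

Days held (11 May – 31 Dec 2025): 235 out of 365
Tax = €1,022,000 × 2.8% × 235/365 = €18,424.0000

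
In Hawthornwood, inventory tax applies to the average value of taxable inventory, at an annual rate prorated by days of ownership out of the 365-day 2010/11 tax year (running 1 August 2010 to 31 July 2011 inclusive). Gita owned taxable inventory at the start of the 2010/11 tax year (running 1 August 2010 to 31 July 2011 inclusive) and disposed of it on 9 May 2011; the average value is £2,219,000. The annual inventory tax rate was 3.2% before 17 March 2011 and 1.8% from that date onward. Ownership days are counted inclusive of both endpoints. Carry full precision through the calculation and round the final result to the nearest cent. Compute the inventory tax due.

£50,264.91

1 August 2010 – 16 March 2011: 228 days at 3.2% → £2,219,000 × 3.2% × 228/365 = £44,355.6822
17 March – 9 May 2011: 54 days at 1.8% → £2,219,000 × 1.8% × 54/365 = £5,909.2274
Total = £50,264.9096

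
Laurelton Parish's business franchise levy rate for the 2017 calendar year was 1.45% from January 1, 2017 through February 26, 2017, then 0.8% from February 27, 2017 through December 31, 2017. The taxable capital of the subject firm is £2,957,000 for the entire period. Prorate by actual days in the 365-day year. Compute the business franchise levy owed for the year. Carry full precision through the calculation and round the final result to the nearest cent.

£26,657.56

January 1 – February 26, 2017: 57 days at 1.45% → £2,957,000 × 1.45% × 57/365 = £6,695.7822
February 27 – December 31, 2017: 308 days at 0.8% → £2,957,000 × 0.8% × 308/365 = £19,961.7753
Total = £26,657.5575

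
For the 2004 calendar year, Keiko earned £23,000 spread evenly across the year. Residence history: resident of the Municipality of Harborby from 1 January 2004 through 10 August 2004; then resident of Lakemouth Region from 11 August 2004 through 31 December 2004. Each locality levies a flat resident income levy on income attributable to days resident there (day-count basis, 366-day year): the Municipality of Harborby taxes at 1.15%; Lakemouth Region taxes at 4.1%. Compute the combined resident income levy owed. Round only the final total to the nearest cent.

£529.60

The Municipality of Harborby, 1 January – 10 August 2004: 223 days → £23,000 × 1.15% × 223/366 = £161.1571
Lakemouth Region, 11 August – 31 December 2004: 143 days → £23,000 × 4.1% × 143/366 = £368.4399
Total = £529.5970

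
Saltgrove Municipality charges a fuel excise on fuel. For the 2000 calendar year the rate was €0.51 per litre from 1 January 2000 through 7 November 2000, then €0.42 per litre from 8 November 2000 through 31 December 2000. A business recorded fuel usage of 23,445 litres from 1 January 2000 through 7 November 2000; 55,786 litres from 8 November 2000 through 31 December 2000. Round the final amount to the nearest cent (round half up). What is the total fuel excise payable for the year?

€35387.07

1 January – 7 November 2000: 23,445 litres at €0.51/litre → €11956.95
8 November – 31 December 2000: 55,786 litres at €0.42/litre → €23430.12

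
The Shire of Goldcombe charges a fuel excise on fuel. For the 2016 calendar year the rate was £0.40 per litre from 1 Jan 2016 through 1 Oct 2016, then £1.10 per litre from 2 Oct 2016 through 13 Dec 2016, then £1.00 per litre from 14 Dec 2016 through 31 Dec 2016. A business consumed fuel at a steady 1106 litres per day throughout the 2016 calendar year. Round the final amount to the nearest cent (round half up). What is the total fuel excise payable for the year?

1 Jan – 1 Oct 2016: 275 days × 1106 litres/day = 304,150 litres at £0.40/litre → £121660.00
2 Oct – 13 Dec 2016: 73 days × 1106 litres/day = 80,738 litres at £1.10/litre → £88811.80
14 Dec – 31 Dec 2016: 18 days × 1106 litres/day = 19,908 litres at £1.00/litre → £19908.00

£230379.80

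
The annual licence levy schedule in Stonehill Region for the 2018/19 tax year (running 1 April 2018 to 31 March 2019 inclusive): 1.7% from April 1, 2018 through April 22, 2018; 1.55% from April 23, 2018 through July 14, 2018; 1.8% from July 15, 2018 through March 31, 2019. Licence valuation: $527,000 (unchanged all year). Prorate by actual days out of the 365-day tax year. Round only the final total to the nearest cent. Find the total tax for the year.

April 1 – April 22, 2018: 22 days at 1.7% → $527,000 × 1.7% × 22/365 = $539.9945
April 23 – July 14, 2018: 83 days at 1.55% → $527,000 × 1.55% × 83/365 = $1,857.4945
July 15, 2018 – March 31, 2019: 260 days at 1.8% → $527,000 × 1.8% × 260/365 = $6,757.1507
Total = $9,154.6397

$9,154.64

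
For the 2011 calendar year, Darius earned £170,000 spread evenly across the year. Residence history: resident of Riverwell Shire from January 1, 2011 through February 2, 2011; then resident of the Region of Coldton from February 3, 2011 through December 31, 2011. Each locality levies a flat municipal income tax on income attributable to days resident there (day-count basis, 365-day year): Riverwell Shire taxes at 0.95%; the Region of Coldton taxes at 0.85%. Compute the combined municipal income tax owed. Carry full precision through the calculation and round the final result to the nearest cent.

Riverwell Shire, January 1 – February 2, 2011: 33 days → £170,000 × 0.95% × 33/365 = £146.0137
The Region of Coldton, February 3 – December 31, 2011: 332 days → £170,000 × 0.85% × 332/365 = £1,314.3562
Total = £1,460.3699

£1,460.37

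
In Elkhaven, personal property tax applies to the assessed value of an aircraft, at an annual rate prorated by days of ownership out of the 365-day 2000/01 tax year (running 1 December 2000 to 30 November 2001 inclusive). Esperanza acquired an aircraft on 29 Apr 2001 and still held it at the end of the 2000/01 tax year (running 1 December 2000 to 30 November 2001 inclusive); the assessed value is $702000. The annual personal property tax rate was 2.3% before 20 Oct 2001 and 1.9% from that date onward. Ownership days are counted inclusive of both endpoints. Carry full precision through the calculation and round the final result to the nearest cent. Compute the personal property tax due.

$9231.78

29 Apr – 19 Oct 2001: 174 days at 2.3% → $702000 × 2.3% × 174/365 = $7696.9973
20 Oct – 30 Nov 2001: 42 days at 1.9% → $702000 × 1.9% × 42/365 = $1534.7836
Total = $9231.7808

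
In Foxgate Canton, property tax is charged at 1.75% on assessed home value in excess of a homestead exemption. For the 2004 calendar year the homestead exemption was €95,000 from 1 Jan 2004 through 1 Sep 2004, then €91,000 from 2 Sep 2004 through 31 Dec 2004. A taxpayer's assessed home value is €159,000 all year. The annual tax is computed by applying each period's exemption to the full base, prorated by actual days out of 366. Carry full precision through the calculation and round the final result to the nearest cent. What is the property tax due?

€1,143.14

1 Jan – 1 Sep 2004: 245 days, exemption €95,000 → (€159,000 − €95,000) × 1.75% × 245/366 = €749.7268
2 Sep – 31 Dec 2004: 121 days, exemption €91,000 → (€159,000 − €91,000) × 1.75% × 121/366 = €393.4153
Total = €1,143.1421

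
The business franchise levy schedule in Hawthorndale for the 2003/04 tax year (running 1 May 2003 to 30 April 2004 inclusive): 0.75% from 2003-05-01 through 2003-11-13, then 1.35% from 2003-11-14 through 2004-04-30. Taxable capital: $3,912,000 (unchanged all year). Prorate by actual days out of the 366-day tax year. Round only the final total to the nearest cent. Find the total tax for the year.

$40,178.16

2003-05-01 to 2003-11-13: 197 days at 0.75% → $3,912,000 × 0.75% × 197/366 = $15,792.2951
2003-11-14 to 2004-04-30: 169 days at 1.35% → $3,912,000 × 1.35% × 169/366 = $24,385.8689
Total = $40,178.1639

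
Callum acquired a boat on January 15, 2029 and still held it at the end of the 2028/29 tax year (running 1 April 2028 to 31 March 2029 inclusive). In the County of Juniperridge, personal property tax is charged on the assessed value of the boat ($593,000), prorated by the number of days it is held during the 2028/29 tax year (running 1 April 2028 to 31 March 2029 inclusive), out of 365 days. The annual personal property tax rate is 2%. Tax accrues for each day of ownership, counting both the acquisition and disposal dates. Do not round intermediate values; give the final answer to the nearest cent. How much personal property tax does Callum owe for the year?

$2,469.48

Days held (January 15 – March 31, 2029): 76 out of 365
Tax = $593,000 × 2% × 76/365 = $2,469.4795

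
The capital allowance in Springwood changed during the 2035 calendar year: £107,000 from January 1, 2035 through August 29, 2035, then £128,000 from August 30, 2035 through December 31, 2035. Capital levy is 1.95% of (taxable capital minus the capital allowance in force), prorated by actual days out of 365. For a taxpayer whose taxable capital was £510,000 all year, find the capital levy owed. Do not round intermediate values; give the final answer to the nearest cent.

£7,719.38

January 1 – August 29, 2035: 241 days, exemption £107,000 → (£510,000 − £107,000) × 1.95% × 241/365 = £5,188.7630
August 30 – December 31, 2035: 124 days, exemption £128,000 → (£510,000 − £128,000) × 1.95% × 124/365 = £2,530.6192
Total = £7,719.3822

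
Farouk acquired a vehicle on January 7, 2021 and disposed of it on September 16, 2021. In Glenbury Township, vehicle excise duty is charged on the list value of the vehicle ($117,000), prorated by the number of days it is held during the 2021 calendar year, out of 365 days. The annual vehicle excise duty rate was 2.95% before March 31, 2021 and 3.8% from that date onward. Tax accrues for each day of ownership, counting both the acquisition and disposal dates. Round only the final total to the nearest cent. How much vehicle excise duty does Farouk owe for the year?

January 7 – March 30, 2021: 83 days at 2.95% → $117,000 × 2.95% × 83/365 = $784.8616
March 31 – September 16, 2021: 170 days at 3.8% → $117,000 × 3.8% × 170/365 = $2,070.7397
Total = $2,855.6014

$2,855.60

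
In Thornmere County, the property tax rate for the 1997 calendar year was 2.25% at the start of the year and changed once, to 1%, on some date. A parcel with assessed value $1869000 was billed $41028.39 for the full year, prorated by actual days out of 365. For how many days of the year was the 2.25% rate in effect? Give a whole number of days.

Let d = days at the first rate; then 365 − d days at the second rate.
$1869000 × [2.25%·d + 1%·(365−d)] / 365 = $41028.39
Solving gives d = 349, so the new rate took effect on 16 Dec 1997.

349 days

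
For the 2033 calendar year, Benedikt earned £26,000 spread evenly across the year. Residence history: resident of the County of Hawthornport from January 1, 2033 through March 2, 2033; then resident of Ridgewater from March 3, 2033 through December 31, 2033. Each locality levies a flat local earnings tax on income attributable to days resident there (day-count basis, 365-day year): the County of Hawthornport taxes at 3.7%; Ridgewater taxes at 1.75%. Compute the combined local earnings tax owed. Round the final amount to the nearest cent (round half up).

The County of Hawthornport, January 1 – March 2, 2033: 61 days → £26,000 × 3.7% × 61/365 = £160.7726
Ridgewater, March 3 – December 31, 2033: 304 days → £26,000 × 1.75% × 304/365 = £378.9589
Total = £539.7315

£539.73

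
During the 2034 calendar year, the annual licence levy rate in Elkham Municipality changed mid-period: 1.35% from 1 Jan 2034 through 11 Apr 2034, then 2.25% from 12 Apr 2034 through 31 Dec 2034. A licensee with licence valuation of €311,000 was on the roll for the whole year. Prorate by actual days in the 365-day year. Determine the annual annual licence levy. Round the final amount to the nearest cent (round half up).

1 Jan – 11 Apr 2034: 101 days at 1.35% → €311,000 × 1.35% × 101/365 = €1,161.7767
12 Apr – 31 Dec 2034: 264 days at 2.25% → €311,000 × 2.25% × 264/365 = €5,061.2055
Total = €6,222.9822

€6,222.98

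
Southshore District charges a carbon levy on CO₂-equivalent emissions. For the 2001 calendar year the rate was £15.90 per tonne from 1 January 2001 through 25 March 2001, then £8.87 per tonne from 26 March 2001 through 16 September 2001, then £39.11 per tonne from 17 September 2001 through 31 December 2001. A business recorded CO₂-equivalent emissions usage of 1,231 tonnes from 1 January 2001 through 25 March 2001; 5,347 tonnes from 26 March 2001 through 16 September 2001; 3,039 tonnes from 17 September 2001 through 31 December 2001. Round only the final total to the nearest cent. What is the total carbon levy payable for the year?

1 January – 25 March 2001: 1,231 tonnes at £15.90/tonne → £19,572.90
26 March – 16 September 2001: 5,347 tonnes at £8.87/tonne → £47,427.89
17 September – 31 December 2001: 3,039 tonnes at £39.11/tonne → £118,855.29

£185,856.08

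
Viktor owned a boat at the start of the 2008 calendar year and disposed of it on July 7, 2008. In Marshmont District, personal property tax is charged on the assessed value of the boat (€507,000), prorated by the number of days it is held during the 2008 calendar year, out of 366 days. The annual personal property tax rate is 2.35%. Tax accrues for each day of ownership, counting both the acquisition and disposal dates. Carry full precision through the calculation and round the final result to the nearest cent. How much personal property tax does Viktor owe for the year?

Days held (January 1 – July 7, 2008): 189 out of 366
Tax = €507,000 × 2.35% × 189/366 = €6,152.5697

€6,152.57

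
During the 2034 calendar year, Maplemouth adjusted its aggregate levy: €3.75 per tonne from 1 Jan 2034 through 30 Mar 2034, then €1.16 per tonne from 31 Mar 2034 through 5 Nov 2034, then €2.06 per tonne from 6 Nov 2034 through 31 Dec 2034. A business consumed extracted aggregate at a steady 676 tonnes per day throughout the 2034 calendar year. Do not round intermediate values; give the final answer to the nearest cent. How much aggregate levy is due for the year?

1 Jan – 30 Mar 2034: 89 days × 676 tonnes/day = 60,164 tonnes at €3.75/tonne → €225,615.00
31 Mar – 5 Nov 2034: 220 days × 676 tonnes/day = 148,720 tonnes at €1.16/tonne → €172,515.20
6 Nov – 31 Dec 2034: 56 days × 676 tonnes/day = 37,856 tonnes at €2.06/tonne → €77,983.36

€476,113.56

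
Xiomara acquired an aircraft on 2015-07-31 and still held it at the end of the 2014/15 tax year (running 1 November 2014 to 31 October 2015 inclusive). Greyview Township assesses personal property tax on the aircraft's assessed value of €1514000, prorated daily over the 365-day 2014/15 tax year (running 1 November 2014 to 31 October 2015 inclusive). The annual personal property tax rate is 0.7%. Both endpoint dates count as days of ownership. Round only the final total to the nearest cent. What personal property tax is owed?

Days held (2015-07-31 to 2015-10-31): 93 out of 365
Tax = €1514000 × 0.7% × 93/365 = €2700.3123

€2700.31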